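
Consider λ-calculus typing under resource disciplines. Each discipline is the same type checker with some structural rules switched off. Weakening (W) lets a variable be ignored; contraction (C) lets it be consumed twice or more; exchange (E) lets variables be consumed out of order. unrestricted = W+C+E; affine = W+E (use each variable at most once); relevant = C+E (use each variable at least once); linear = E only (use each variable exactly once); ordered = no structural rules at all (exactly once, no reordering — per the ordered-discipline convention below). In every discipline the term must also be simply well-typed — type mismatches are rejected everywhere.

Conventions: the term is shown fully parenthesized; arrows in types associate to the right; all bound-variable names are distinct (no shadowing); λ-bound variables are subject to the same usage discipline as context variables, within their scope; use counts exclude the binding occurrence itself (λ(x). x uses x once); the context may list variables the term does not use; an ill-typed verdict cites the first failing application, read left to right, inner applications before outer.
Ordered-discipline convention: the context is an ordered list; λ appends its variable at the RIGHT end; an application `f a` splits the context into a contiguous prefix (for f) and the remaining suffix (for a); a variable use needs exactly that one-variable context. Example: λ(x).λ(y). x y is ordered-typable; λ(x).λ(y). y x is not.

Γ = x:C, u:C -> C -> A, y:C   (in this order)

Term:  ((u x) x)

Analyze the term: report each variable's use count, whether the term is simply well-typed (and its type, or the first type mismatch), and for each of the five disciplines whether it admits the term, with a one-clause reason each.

variable uses: x: 2×; u: 1×; y: 0×
use order (left to right): u, x, x
typing: well-typed at A
ordered: ✗ — x ×2 used more than once (contraction); needs weakening: y unused
linear: ✗ — x ×2 used more than once (contraction); needs weakening: y unused
affine: ✗ — x ×2 used more than once (contraction)
relevant: ✗ — needs weakening: y unused
unrestricted: ✓ — type-checks (A) and nothing is barred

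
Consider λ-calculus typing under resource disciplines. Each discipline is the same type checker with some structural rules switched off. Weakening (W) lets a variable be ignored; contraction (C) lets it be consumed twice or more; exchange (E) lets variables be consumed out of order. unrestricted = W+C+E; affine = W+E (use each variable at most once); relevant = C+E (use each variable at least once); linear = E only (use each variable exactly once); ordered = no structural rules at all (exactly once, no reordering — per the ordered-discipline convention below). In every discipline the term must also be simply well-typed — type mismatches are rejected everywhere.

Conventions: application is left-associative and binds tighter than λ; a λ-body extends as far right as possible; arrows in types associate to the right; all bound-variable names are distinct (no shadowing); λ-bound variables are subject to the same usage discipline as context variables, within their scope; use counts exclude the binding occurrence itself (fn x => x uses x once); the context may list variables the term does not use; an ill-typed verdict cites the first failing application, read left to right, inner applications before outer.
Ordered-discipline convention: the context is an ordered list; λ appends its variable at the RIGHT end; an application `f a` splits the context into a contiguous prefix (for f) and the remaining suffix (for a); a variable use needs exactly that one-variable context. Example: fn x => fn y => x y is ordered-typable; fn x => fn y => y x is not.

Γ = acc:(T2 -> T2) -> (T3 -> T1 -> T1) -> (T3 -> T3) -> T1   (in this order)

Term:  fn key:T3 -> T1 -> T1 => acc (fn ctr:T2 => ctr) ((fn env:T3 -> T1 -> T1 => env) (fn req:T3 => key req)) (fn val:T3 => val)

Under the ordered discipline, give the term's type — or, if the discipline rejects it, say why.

term : (T3 -> T1 -> T1) -> T1
counts: acc ×1; key (λ-bound) ×1; ctr (λ-bound) ×1; env (λ-bound) ×1; req (λ-bound) ×1; val (λ-bound) ×1
left-to-right use order: acc, ctr, env, key, req, val
typing: ✓ — (T3 -> T1 -> T1) -> T1
per-discipline verdicts: ordered ✓ · linear ✓ · affine ✓ · relevant ✓ · unrestricted ✓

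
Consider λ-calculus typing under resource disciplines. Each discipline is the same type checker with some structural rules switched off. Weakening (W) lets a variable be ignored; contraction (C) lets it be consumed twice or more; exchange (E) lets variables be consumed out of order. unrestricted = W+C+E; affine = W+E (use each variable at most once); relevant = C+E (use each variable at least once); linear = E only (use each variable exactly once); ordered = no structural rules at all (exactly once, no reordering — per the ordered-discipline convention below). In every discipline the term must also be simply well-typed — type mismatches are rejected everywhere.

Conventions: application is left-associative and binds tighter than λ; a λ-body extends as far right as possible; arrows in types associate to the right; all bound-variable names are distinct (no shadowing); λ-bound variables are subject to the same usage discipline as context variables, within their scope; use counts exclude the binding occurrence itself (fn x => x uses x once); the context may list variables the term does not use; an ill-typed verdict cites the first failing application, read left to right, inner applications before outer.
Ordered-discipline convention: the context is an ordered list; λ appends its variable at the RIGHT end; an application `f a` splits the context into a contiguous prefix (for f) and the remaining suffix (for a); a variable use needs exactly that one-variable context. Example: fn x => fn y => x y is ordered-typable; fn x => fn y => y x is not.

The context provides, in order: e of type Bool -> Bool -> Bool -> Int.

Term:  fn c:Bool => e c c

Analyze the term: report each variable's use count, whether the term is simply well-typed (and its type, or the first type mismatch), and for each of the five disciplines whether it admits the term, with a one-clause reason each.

use counts: e: 1, c [bound]: 2
uses in reading order: e, c, c
typing: well-typed — term : Bool -> Bool -> Int
ordered ✗ (uses contraction: c ×2)
linear ✗ (uses contraction: c ×2)
affine ✗ (uses contraction: c ×2)
relevant ✓ (e, c: all used, weakening unneeded)
unrestricted ✓ (typability at Bool -> Bool -> Int is all that's needed)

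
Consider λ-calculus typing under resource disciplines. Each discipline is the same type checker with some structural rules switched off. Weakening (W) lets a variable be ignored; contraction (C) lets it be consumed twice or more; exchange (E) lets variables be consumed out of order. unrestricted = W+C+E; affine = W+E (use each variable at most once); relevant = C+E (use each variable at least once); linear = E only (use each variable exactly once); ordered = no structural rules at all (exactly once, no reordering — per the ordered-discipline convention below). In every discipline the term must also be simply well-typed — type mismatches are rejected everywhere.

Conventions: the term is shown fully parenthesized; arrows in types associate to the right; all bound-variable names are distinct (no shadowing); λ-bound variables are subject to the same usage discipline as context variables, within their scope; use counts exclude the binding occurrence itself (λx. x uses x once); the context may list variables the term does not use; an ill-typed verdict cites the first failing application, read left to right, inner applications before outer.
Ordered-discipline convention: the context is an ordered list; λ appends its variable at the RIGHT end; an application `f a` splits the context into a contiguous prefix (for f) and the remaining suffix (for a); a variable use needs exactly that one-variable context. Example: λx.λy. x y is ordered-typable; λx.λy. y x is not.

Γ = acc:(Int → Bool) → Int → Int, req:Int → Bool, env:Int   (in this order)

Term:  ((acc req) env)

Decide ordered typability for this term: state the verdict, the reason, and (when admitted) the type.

yes — acc, req, env: once each, no exchange needed; term : Int
usage: acc: 1×; req: 1×; env: 1×
uses in reading order: acc, req, env
typing: well-typed — term : Int
per-discipline verdicts: ordered ✓ | linear ✓ | affine ✓ | relevant ✓ | unrestricted ✓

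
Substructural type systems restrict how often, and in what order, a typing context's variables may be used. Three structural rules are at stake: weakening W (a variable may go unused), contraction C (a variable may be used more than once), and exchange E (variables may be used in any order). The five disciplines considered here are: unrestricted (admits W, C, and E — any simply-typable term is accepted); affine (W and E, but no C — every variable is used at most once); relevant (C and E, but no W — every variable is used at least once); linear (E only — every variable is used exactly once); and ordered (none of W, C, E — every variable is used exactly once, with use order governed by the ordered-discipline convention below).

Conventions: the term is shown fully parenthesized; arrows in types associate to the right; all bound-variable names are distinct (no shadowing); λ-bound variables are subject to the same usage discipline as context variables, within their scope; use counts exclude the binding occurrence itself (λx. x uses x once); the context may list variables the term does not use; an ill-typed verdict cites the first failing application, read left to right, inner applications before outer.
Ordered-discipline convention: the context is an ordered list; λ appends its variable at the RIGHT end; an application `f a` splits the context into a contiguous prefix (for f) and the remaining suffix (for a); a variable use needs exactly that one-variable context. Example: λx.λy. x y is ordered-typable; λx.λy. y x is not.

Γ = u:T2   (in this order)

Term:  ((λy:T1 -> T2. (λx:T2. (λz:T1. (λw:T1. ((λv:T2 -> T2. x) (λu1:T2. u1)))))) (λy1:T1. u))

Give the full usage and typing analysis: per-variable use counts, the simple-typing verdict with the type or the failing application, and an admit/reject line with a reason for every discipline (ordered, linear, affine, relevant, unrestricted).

counts: u: 1, y (bound): 0, x (bound): 1, z (bound): 0, w (bound): 0, v (bound): 0, u1 (bound): 1, y1 (bound): 0
uses in reading order: x, u1, u
typing: the term checks, with type T2 -> T1 -> T1 -> T2
ordered ✗ (needs weakening: y, z, w, v, y1 unused)
linear ✗ (needs weakening: y, z, w, v, y1 unused)
affine ✓ (at most one use each (u, y, x, z, w, v, u1, y1))
relevant ✗ (needs weakening: y, z, w, v, y1 unused)
unrestricted ✓ (well-typed at T2 -> T1 -> T1 -> T2; no restrictions here)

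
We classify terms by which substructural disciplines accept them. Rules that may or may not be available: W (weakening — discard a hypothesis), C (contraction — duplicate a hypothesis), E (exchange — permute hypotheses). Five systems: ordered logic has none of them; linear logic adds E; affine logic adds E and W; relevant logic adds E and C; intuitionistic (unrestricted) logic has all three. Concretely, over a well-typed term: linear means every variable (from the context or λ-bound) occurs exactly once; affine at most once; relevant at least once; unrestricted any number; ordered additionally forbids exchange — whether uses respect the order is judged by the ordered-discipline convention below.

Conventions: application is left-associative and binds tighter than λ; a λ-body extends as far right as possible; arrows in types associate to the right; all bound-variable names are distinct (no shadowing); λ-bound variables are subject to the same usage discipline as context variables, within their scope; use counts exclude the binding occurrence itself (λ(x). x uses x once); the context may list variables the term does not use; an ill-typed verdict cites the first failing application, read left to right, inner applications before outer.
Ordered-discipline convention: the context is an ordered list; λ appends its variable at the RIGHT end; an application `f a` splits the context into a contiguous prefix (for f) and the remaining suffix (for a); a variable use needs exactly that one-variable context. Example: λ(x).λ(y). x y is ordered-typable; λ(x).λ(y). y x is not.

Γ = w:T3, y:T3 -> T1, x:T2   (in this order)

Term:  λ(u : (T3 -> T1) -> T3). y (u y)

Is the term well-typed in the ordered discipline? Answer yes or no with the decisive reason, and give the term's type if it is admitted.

no — y ×2 used more than once (contraction); unused: w, x — weakening required
counts: w ×0; y ×2; x ×0; u [bound] ×1
left-to-right use order: y, u, y
typing: well-typed — term : ((T3 -> T1) -> T3) -> T1
across the five disciplines: ordered ✗; linear ✗; affine ✗; relevant ✗; unrestricted ✓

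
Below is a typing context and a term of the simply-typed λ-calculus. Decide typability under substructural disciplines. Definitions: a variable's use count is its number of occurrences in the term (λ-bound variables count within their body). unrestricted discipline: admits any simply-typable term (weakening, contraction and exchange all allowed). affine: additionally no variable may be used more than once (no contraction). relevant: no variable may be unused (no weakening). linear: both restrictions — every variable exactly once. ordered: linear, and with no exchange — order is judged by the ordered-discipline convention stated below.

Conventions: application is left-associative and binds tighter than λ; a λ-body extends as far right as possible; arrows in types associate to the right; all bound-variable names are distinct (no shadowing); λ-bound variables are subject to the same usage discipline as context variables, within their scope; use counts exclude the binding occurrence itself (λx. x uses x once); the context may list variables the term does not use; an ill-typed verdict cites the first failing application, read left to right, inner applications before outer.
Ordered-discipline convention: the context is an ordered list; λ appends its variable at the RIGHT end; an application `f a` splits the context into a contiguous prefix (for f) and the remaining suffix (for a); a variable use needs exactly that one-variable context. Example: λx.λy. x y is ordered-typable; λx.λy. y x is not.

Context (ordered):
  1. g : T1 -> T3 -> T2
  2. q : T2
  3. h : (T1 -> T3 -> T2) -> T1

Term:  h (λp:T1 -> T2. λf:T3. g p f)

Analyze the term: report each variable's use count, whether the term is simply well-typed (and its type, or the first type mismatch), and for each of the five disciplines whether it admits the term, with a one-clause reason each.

use counts: g=1, q=0, h=1, p (λ-bound)=1, f (λ-bound)=1
left-to-right use order: h, g, p, f
typing: ill-typed: a function awaiting T1 gets T1 -> T2
ordered: ✗, the type mismatch rejects it
linear: ✗, not simply typable
affine: ✗, fails simple typing
relevant: ✗, a type mismatch blocks all five
unrestricted: ✗, the type mismatch rejects it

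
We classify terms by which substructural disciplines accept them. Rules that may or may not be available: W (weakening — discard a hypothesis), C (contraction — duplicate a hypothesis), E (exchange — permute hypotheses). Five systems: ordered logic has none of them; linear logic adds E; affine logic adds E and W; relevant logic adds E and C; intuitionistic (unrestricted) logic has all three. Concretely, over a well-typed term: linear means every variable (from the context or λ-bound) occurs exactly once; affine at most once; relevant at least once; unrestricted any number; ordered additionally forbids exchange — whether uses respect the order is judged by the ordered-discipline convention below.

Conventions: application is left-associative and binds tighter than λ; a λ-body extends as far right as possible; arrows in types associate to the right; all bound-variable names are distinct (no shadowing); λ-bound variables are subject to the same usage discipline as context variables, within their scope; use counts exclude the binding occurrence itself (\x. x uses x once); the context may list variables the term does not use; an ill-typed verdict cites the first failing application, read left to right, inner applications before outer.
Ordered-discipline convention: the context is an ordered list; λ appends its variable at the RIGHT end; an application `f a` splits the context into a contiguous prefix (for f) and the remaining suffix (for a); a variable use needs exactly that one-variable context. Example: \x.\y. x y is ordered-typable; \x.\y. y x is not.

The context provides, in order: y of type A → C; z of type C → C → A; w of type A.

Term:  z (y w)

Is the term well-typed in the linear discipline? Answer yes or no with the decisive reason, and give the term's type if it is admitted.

yes — exactly-once usage across y, z, w; term : C → A
usage: y ×1, z ×1, w ×1
uses in reading order: z, y, w
typing: the term checks, with type C → A
summary: ordered ✗ · linear ✓ · affine ✓ · relevant ✓ · unrestricted ✓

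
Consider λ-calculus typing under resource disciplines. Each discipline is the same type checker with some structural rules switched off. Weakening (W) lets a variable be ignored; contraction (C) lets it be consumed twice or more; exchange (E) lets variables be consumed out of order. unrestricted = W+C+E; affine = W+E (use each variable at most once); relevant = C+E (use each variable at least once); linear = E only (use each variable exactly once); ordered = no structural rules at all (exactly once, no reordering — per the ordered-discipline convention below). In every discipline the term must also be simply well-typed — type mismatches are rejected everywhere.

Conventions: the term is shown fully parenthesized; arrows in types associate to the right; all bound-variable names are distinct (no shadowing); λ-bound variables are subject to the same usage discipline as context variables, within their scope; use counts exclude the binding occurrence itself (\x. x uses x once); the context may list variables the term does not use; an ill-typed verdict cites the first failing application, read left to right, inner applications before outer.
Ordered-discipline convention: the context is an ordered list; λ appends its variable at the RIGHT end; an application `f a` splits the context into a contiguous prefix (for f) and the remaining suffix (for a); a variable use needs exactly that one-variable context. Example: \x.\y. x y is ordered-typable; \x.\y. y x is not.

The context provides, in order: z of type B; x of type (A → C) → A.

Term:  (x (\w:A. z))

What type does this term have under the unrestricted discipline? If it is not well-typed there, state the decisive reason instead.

not well-typed under unrestricted — fails simple typing
use counts: z: 1×, x: 1×, w (λ-bound): 0×
uses in reading order: x, z
typing: ill-typed: a function awaiting A → C gets A → B
all disciplines: ordered ✗ · linear ✗ · affine ✗ · relevant ✗ · unrestricted ✗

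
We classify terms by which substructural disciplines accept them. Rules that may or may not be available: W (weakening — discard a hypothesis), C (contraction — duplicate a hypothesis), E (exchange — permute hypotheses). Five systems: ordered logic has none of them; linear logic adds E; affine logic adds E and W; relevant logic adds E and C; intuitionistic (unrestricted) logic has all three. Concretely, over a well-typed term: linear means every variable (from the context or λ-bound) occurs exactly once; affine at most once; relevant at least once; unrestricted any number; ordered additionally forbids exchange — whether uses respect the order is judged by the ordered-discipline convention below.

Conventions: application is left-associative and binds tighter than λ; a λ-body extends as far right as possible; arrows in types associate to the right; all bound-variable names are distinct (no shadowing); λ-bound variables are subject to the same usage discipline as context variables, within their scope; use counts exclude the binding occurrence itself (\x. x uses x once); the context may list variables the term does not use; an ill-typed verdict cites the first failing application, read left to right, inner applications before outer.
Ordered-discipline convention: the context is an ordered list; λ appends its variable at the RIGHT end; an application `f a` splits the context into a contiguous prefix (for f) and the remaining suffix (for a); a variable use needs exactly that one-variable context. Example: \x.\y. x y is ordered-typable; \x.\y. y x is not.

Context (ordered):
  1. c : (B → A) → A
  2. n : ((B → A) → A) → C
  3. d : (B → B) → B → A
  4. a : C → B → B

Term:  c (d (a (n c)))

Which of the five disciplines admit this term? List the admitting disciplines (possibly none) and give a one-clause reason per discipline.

admitted by: relevant, unrestricted
use counts: c: 2×; n: 1×; d: 1×; a: 1×
use order (left to right): c, d, a, n, c
typing: well-typed — term : A
ordered: ✗ — repeated use of c ×2
linear: ✗ — repeated use of c ×2
affine: ✗ — repeated use of c ×2
relevant: ✓ — at least one use each (c, n, d, a)
unrestricted: ✓ — well-typed at A; no restrictions here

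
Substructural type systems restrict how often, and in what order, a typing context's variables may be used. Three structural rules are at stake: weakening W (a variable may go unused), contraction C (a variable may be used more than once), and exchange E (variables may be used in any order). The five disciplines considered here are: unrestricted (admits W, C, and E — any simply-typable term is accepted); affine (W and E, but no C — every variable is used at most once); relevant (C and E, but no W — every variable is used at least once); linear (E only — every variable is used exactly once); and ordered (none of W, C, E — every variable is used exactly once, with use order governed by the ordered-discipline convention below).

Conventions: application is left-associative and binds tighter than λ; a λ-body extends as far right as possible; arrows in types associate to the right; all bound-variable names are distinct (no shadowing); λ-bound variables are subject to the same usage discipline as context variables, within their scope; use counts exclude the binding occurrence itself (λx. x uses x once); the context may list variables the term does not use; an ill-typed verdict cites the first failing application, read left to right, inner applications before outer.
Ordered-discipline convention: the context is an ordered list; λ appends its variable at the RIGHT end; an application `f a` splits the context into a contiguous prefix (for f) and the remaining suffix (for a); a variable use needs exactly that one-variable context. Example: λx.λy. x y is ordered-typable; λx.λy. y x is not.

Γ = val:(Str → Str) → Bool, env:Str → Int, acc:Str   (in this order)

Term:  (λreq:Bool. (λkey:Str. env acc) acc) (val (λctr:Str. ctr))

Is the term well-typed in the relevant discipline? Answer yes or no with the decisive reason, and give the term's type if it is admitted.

no — needs weakening: req, key unused
use counts: val: 1×; env: 1×; acc: 2×; req (λ-bound): 0×; key (λ-bound): 0×; ctr (λ-bound): 1×
order of uses: env, acc, acc, val, ctr
typing: ✓ — Int
summary: ordered ✗ | linear ✗ | affine ✗ | relevant ✗ | unrestricted ✓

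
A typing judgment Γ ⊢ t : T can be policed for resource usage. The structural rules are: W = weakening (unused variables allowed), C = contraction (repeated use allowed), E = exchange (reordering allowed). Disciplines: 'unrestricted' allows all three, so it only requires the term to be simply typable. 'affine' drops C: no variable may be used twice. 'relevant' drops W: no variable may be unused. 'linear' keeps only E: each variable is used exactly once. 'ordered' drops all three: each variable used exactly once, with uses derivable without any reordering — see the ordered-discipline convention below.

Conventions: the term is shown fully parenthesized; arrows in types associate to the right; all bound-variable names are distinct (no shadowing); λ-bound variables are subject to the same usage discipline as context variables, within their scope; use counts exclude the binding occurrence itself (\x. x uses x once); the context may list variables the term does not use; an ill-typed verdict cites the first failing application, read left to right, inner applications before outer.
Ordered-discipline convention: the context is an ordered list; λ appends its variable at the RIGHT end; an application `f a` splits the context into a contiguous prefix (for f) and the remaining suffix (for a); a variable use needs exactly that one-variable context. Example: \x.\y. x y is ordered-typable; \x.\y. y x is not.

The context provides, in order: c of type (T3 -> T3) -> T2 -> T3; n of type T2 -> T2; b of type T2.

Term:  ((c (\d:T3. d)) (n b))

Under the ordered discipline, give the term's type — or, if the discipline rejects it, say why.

term : T3
use counts: c: 1×, n: 1×, b: 1×, d [bound]: 1×
uses in reading order: c, d, n, b
typing: ✓ — T3
all disciplines: ordered ✓, linear ✓, affine ✓, relevant ✓, unrestricted ✓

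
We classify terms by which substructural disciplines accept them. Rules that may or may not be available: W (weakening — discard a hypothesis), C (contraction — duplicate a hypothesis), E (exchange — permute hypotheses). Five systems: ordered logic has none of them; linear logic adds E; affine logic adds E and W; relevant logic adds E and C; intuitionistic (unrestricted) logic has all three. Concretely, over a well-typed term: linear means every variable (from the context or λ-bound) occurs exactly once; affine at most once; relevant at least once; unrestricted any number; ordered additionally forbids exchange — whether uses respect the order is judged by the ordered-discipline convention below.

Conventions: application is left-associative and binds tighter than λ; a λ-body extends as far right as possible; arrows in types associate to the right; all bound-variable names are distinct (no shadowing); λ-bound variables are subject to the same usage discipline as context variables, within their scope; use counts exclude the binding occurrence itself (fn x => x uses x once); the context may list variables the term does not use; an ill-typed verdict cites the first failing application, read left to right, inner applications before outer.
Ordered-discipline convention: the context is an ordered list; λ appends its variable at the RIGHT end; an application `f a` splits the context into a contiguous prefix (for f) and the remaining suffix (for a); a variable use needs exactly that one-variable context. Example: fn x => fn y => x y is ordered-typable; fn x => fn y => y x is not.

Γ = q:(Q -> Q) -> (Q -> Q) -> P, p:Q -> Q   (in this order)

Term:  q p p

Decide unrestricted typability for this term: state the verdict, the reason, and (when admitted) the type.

yes — well-typed at P; no restrictions here; term : P
variable uses: q: 1, p: 2
order of uses: q, p, p
typing: the term checks, with type P
summary: ordered ✗, linear ✗, affine ✗, relevant ✓, unrestricted ✓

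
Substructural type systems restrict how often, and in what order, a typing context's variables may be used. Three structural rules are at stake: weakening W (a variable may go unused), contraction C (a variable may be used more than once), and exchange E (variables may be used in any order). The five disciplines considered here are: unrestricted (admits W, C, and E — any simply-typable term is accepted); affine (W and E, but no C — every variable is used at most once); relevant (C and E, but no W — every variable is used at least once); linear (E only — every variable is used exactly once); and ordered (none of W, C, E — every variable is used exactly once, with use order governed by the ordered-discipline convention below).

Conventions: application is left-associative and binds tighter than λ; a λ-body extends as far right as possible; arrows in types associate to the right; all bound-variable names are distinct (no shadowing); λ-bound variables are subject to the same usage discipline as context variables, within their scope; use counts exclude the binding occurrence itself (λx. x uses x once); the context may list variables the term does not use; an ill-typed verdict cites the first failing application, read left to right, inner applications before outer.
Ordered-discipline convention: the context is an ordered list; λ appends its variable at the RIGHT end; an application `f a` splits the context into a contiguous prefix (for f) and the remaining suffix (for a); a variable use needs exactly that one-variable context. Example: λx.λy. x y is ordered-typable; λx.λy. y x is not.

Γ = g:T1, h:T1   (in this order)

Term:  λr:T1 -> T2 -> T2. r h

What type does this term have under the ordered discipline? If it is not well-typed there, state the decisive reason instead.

not well-typed under ordered — unused: g — weakening required
variable uses: g: 0; h: 1; r (bound): 1
use order (left to right): r, h
typing: ✓ — (T1 -> T2 -> T2) -> T2 -> T2
across the five disciplines: ordered ✗, linear ✗, affine ✓, relevant ✗, unrestricted ✓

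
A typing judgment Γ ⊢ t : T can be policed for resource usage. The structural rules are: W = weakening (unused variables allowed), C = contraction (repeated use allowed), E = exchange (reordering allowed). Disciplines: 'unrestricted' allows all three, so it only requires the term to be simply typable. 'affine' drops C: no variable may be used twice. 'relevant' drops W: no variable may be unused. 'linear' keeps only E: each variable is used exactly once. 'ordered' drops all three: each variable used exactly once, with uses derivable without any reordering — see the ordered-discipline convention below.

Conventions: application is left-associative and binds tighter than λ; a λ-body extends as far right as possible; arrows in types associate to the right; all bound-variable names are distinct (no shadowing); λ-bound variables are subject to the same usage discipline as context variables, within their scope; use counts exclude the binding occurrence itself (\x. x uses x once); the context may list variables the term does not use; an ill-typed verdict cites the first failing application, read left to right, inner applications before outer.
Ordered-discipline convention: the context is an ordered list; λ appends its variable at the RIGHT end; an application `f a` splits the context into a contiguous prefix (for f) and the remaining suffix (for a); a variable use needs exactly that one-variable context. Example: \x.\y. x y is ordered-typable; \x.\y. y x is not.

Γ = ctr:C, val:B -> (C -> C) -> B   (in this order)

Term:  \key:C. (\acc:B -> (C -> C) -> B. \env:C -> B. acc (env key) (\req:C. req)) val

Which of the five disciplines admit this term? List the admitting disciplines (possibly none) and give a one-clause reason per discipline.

admitted by: affine, unrestricted
use counts: ctr=0; val=1; key [bound]=1; acc [bound]=1; env [bound]=1; req [bound]=1
left-to-right use order: acc, env, key, req, val
typing: the term checks, with type C -> (C -> B) -> B
ordered: ✗, unused: ctr — weakening required
linear: ✗, unused: ctr — weakening required
affine: ✓, ctr, val, key, acc, env, req: no repeats, contraction unneeded
relevant: ✗, unused: ctr — weakening required
unrestricted: ✓, well-typed at C -> (C -> B) -> B; no restrictions here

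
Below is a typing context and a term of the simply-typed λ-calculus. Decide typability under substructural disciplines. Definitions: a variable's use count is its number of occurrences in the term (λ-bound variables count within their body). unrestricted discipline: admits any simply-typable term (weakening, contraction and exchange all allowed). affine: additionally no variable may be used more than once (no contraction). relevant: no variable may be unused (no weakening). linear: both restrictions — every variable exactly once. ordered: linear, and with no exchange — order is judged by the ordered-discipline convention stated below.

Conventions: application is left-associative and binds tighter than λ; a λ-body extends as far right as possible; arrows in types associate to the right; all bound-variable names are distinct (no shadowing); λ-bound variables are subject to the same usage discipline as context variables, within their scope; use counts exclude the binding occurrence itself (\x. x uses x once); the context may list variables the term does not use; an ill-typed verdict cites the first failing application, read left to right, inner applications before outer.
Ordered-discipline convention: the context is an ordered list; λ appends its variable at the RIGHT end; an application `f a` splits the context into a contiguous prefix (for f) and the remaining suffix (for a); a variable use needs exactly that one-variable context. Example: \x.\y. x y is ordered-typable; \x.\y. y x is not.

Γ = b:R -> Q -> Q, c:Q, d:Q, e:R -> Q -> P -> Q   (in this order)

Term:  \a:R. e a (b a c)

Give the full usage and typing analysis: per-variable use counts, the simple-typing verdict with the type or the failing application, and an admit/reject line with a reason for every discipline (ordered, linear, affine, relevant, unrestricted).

counts: b: 1×; c: 1×; d: 0×; e: 1×; a (λ-bound): 2×
uses in reading order: e, a, b, a, c
typing: well-typed — term : R -> P -> Q
ordered: ✗, uses contraction: a ×2; unused: d — weakening required
linear: ✗, uses contraction: a ×2; unused: d — weakening required
affine: ✗, uses contraction: a ×2
relevant: ✗, unused: d — weakening required
unrestricted: ✓, type-checks (R -> P -> Q) and nothing is barred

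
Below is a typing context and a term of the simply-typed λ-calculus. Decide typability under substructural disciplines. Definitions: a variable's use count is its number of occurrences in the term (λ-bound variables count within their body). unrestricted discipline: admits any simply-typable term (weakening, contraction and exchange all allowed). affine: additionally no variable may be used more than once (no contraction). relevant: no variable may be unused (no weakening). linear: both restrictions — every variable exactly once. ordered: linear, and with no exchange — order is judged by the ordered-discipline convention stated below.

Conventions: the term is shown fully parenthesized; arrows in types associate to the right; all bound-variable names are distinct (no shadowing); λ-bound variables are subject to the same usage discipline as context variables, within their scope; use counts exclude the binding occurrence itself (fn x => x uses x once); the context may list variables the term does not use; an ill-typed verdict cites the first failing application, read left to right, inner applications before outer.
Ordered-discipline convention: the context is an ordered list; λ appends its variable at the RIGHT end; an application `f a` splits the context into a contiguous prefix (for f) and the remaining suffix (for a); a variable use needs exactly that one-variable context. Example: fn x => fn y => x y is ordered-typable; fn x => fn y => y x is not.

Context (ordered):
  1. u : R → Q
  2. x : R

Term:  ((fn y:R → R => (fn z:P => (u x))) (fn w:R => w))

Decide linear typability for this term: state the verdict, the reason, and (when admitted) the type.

no — y, z never used (weakening)
use counts: u=1, x=1, y [bound]=0, z [bound]=0, w [bound]=1
left-to-right use order: u, x, w
typing: well-typed at P → Q
per-discipline verdicts: ordered ✗, linear ✗, affine ✓, relevant ✗, unrestricted ✓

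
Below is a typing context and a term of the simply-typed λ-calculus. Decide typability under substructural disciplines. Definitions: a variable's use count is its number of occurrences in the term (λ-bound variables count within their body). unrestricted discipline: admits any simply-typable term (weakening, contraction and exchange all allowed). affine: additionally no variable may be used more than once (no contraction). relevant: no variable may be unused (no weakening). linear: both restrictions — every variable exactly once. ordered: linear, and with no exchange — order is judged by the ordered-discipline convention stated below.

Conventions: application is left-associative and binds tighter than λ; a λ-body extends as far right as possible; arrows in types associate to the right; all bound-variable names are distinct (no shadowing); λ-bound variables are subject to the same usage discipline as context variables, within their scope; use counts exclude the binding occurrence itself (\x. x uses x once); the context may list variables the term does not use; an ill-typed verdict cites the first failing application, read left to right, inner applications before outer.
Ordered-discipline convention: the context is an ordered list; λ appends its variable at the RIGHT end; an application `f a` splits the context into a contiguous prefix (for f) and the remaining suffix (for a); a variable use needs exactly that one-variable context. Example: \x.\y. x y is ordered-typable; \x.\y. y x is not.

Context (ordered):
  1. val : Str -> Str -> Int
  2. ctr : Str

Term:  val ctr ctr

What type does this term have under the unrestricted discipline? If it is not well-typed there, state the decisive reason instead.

term : Int
usage: val=1, ctr=2
order of uses: val, ctr, ctr
typing: well-typed — term : Int
summary: ordered ✗; linear ✗; affine ✗; relevant ✓; unrestricted ✓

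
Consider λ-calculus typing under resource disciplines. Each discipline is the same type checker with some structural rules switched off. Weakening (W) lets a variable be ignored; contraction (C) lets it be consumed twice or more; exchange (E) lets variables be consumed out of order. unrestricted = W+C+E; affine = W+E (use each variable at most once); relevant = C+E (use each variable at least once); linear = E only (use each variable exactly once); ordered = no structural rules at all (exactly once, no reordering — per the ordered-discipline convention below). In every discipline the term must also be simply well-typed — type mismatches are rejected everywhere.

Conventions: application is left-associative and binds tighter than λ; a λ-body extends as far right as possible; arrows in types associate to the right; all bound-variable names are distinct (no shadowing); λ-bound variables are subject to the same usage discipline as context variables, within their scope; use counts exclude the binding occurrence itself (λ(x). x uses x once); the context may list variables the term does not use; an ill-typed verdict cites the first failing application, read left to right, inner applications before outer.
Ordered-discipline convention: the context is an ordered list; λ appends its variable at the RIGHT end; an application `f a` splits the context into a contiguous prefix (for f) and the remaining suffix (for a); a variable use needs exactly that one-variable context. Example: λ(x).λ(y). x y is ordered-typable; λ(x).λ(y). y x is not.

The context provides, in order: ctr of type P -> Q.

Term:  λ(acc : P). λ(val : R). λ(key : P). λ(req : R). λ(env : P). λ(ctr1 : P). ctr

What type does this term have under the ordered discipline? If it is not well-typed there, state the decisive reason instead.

not well-typed under ordered — acc, val, key, req, env, ctr1 left unused
use counts: ctr ×1, acc (bound) ×0, val (bound) ×0, key (bound) ×0, req (bound) ×0, env (bound) ×0, ctr1 (bound) ×0
uses in reading order: ctr
typing: the term checks, with type P -> R -> P -> R -> P -> P -> P -> Q
per-discipline verdicts: ordered ✗ | linear ✗ | affine ✓ | relevant ✗ | unrestricted ✓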